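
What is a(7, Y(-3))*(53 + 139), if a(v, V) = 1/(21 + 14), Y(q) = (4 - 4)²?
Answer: 192/35 ≈ 5.4857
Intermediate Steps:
Y(q) = 0 (Y(q) = 0² = 0)
a(v, V) = 1/35
a(7, Y(-3))*(53 + 139) = (53 + 139)/35 = (1/35)*192 = 192/35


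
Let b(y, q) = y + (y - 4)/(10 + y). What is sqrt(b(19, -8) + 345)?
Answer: 31*sqrt(319)/29 ≈ 19.092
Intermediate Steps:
b(y, q) = y + (-4 + y)/(10 + y)
sqrt(b(19, -8) + 345) = sqrt((-4 + 19**2 + 11*19)/(10 + 19) + 345) = sqrt((-4 + 361 + 209)/29 + 345) = sqrt((1/29)*566 + 345) = sqrt(566/29 + 345) = sqrt(10571/29) = 31*sqrt(319)/29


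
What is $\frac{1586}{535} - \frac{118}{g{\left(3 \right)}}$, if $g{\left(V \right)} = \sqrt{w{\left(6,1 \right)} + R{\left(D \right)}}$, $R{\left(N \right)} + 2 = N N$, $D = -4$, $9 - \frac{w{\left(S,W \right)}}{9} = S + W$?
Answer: $\frac{1586}{535} - \frac{59 \sqrt{2}}{4} \approx -17.895$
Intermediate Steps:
$w{\left(S,W \right)} = 81 - 9 S - 9 W$ ($w{\left(S,W \right)} = 81 - 9 \left(S + W\right) = 81 - \left(9 S + 9 W\right) = 81 - 9 S - 9 W$)
$R{\left(N \right)} = -2 + N^{2}$ ($R{\left(N \right)} = -2 + N N = -2 + N^{2}$)
$g{\left(V \right)} = 4 \sqrt{2}$ ($g{\left(V \right)} = \sqrt{\left(81 - 54 - 9\right) - \left(2 - \left(-4\right)^{2}\right)} = \sqrt{\left(81 - 54 - 9\right) + \left(-2 + 16\right)} = \sqrt{18 + 14} = \sqrt{32} = 4 \sqrt{2}$)
$\frac{1586}{535} - \frac{118}{g{\left(3 \right)}} = \frac{1586}{535} - \frac{118}{4 \sqrt{2}} = 1586 \cdot \frac{1}{535} - 118 \frac{\sqrt{2}}{8} = \frac{1586}{535} - \frac{59 \sqrt{2}}{4}$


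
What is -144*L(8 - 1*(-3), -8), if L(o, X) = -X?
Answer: -1152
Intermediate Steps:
-144*L(8 - 1*(-3), -8) = -(-144)*(-8) = -144*8 = -1152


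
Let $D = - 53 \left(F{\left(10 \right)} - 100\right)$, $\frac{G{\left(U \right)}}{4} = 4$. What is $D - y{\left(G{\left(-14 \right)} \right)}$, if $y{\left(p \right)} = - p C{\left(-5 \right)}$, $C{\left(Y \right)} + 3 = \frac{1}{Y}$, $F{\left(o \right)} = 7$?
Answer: $\frac{24389}{5} \approx 4877.8$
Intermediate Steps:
$G{\left(U \right)} = 16$ ($G{\left(U \right)} = 4 \cdot 4 = 16$)
$D = 4929$ ($D = - 53 \left(7 - 100\right) = \left(-53\right) \left(-93\right) = 4929$)
$C{\left(Y \right)} = -3 + \frac{1}{Y}$
$y{\left(p \right)} = \frac{16 p}{5}$ ($y{\left(p \right)} = - p \left(-3 + \frac{1}{-5}\right) = - p \left(-3 - \frac{1}{5}\right) = - p \left(- \frac{16}{5}\right) = \frac{16 p}{5}$)
$D - y{\left(G{\left(-14 \right)} \right)} = 4929 - \frac{16}{5} \cdot 16 = 4929 - \frac{256}{5} = \frac{24389}{5}$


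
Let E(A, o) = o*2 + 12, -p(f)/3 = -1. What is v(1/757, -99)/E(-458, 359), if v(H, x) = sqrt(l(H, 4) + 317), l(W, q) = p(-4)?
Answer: 4*sqrt(5)/365 ≈ 0.024505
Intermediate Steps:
p(f) = 3 (p(f) = -3*(-1) = 3)
l(W, q) = 3
E(A, o) = 12 + 2*o (E(A, o) = 2*o + 12 = 12 + 2*o)
v(H, x) = 8*sqrt(5) (v(H, x) = sqrt(3 + 317) = sqrt(320) = 8*sqrt(5))
v(1/757, -99)/E(-458, 359) = (8*sqrt(5))/(12 + 2*359) = (8*sqrt(5))/(12 + 718) = (8*sqrt(5))/730 = (8*sqrt(5))*(1/730) = 4*sqrt(5)/365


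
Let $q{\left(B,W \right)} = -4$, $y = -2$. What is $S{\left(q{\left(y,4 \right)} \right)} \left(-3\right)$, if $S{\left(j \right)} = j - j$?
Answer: $0$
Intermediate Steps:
$S{\left(j \right)} = 0$
$S{\left(q{\left(y,4 \right)} \right)} \left(-3\right) = 0 \left(-3\right) = 0$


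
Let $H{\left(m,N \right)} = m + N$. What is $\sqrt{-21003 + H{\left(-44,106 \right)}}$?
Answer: $i \sqrt{20941} \approx 144.71 i$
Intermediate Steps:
$H{\left(m,N \right)} = N + m$
$\sqrt{-21003 + H{\left(-44,106 \right)}} = \sqrt{-21003 + \left(106 - 44\right)} = \sqrt{-21003 + 62} = \sqrt{-20941} = i \sqrt{20941}$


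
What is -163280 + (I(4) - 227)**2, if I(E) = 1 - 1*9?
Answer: -108055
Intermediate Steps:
I(E) = -8 (I(E) = 1 - 9 = -8)
-163280 + (I(4) - 227)**2 = -163280 + (-8 - 227)**2 = -163280 + (-235)**2 = -163280 + 55225 = -108055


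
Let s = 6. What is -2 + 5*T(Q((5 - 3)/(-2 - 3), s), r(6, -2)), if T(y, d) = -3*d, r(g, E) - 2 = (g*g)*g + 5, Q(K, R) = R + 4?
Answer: -3347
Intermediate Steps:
Q(K, R) = 4 + R
r(g, E) = 7 + g³ (r(g, E) = 2 + ((g*g)*g + 5) = 2 + (g²*g + 5) = 2 + (g³ + 5) = 2 + (5 + g³) = 7 + g³)
-2 + 5*T(Q((5 - 3)/(-2 - 3), s), r(6, -2)) = -2 + 5*(-3*(7 + 6³)) = -2 + 5*(-3*(7 + 216)) = -2 + 5*(-3*223) = -2 + 5*(-669) = -2 - 3345 = -3347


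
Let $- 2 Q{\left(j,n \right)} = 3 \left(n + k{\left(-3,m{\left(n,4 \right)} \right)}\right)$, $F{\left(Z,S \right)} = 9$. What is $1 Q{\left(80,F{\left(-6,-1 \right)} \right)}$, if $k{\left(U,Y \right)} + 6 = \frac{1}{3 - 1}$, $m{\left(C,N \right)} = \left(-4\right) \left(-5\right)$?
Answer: $- \frac{21}{4} \approx -5.25$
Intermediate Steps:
$m{\left(C,N \right)} = 20$
$k{\left(U,Y \right)} = - \frac{11}{2}$ ($k{\left(U,Y \right)} = -6 + \frac{1}{3 - 1} = -6 + \frac{1}{2} = - \frac{11}{2}$)
$Q{\left(j,n \right)} = \frac{33}{4} - \frac{3 n}{2}$ ($Q{\left(j,n \right)} = - \frac{3 \left(n - \frac{11}{2}\right)}{2} = - \frac{3 \left(- \frac{11}{2} + n\right)}{2} = - \frac{- \frac{33}{2} + 3 n}{2} = \frac{33}{4} - \frac{3 n}{2}$)
$1 Q{\left(80,F{\left(-6,-1 \right)} \right)} = 1 \left(\frac{33}{4} - \frac{27}{2}\right) = 1 \left(- \frac{21}{4}\right) = - \frac{21}{4}$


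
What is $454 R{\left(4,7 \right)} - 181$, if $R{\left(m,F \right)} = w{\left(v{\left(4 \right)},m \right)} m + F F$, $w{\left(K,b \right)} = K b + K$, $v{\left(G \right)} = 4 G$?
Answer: $167345$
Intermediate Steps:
$w{\left(K,b \right)} = K + K b$
$R{\left(m,F \right)} = F^{2} + m \left(16 + 16 m\right)$ ($R{\left(m,F \right)} = 4 \cdot 4 \left(1 + m\right) m + F F = 16 \left(1 + m\right) m + F^{2} = \left(16 + 16 m\right) m + F^{2} = m \left(16 + 16 m\right) + F^{2} = F^{2} + m \left(16 + 16 m\right)$)
$454 R{\left(4,7 \right)} - 181 = 454 \left(7^{2} + 16 \cdot 4 \left(1 + 4\right)\right) - 181 = 454 \left(49 + 16 \cdot 4 \cdot 5\right) - 181 = 454 \left(49 + 320\right) - 181 = 454 \cdot 369 - 181 = 167526 - 181 = 167345$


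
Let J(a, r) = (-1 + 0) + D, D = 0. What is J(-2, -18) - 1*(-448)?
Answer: 447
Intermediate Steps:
J(a, r) = -1 (J(a, r) = (-1 + 0) + 0 = -1 + 0 = -1)
J(-2, -18) - 1*(-448) = -1 - 1*(-448) = -1 + 448 = 447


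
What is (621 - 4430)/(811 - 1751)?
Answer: 3809/940 ≈ 4.0521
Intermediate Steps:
(621 - 4430)/(811 - 1751) = -3809/(-940) = -3809*(-1/940) = 3809/940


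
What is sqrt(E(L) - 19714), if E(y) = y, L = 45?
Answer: I*sqrt(19669) ≈ 140.25*I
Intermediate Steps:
sqrt(E(L) - 19714) = sqrt(45 - 19714) = sqrt(-19669) = I*sqrt(19669)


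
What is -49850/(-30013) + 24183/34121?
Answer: 2426736229/1024073573 ≈ 2.3697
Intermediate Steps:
-49850/(-30013) + 24183/34121 = -49850*(-1/30013) + 24183*(1/34121) = 49850/30013 + 24183/34121 = 2426736229/1024073573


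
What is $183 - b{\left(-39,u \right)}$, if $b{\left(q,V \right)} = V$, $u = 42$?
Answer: $141$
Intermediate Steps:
$183 - b{\left(-39,u \right)} = 183 - 42 = 141$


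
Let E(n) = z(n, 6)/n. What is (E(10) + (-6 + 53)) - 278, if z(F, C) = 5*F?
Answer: -226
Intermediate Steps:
E(n) = 5 (E(n) = (5*n)/n = 5)
(E(10) + (-6 + 53)) - 278 = (5 + (-6 + 53)) - 278 = (5 + 47) - 278 = 52 - 278 = -226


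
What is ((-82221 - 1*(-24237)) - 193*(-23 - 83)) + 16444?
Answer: -21082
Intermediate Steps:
((-82221 - 1*(-24237)) - 193*(-23 - 83)) + 16444 = ((-82221 + 24237) - 193*(-106)) + 16444 = (-57984 + 20458) + 16444 = -37526 + 16444 = -21082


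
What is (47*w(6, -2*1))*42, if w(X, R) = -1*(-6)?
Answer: 11844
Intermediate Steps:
w(X, R) = 6
(47*w(6, -2*1))*42 = (47*6)*42 = 282*42 = 11844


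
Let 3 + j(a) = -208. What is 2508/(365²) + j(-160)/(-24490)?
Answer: 17906279/652536050 ≈ 0.027441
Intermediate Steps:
j(a) = -211 (j(a) = -3 - 208 = -211)
2508/(365²) + j(-160)/(-24490) = 2508/(365²) - 211/(-24490) = 2508/133225 - 211*(-1/24490) = 2508*(1/133225) + 211/24490 = 2508/133225 + 211/24490 = 17906279/652536050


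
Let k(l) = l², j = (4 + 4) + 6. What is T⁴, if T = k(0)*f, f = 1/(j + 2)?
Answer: 0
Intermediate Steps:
j = 14 (j = 8 + 6 = 14)
f = 1/16 (f = 1/(14 + 2) = 1/16 ≈ 0.062500)
T = 0 (T = 0²*(1/16) = 0*(1/16) = 0)
T⁴ = 0⁴ = 0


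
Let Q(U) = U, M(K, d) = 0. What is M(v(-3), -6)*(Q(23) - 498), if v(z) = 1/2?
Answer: 0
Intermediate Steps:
v(z) = ½
M(v(-3), -6)*(Q(23) - 498) = 0*(23 - 498) = 0*(-475) = 0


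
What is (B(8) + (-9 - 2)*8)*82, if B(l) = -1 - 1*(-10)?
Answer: -6478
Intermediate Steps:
B(l) = 9 (B(l) = -1 + 10 = 9)
(B(8) + (-9 - 2)*8)*82 = (9 + (-9 - 2)*8)*82 = (9 - 11*8)*82 = (9 - 88)*82 = -79*82 = -6478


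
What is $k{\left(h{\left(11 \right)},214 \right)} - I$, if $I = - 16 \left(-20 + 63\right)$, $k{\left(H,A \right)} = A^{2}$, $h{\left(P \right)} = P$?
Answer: $46484$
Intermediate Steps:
$I = -688$ ($I = \left(-16\right) 43 = -688$)
$k{\left(h{\left(11 \right)},214 \right)} - I = 214^{2} - -688 = 45796 + 688 = 46484$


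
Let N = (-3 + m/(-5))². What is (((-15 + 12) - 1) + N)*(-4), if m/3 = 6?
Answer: -3956/25 ≈ -158.24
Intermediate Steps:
m = 18 (m = 3*6 = 18)
N = 1089/25 (N = (-3 + 18/(-5))² = (-3 + 18*(-⅕))² = (-3 - 18/5)² = (-33/5)² = 1089/25 ≈ 43.560)
(((-15 + 12) - 1) + N)*(-4) = (((-15 + 12) - 1) + 1089/25)*(-4) = ((-3 - 1) + 1089/25)*(-4) = (-4 + 1089/25)*(-4) = (989/25)*(-4) = -3956/25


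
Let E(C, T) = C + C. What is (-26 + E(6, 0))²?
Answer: 196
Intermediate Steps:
E(C, T) = 2*C
(-26 + E(6, 0))² = (-26 + 2*6)² = (-26 + 12)² = (-14)² = 196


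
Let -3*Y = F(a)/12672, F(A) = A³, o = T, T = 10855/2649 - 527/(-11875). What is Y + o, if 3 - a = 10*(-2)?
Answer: 1523572204081/398621520000 ≈ 3.8221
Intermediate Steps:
T = 130299148/31456875 (T = 10855*(1/2649) - 527*(-1/11875) = 10855/2649 + 527/11875 = 130299148/31456875 ≈ 4.1422)
a = 23 (a = 3 - 10*(-2) = 3 - 1*(-20) = 3 + 20 = 23)
o = 130299148/31456875 ≈ 4.1422
Y = -12167/38016 (Y = -23³/(3*12672) = -12167/(3*12672) = -⅓*12167/12672 = -12167/38016 ≈ -0.32005)
Y + o = -12167/38016 + 130299148/31456875 = 1523572204081/398621520000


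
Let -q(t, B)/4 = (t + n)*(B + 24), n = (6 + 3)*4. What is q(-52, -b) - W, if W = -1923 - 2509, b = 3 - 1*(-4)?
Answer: 5520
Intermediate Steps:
b = 7 (b = 3 + 4 = 7)
n = 36 (n = 9*4 = 36)
q(t, B) = -4*(24 + B)*(36 + t) (q(t, B) = -4*(t + 36)*(B + 24) = -4*(36 + t)*(24 + B) = -4*(24 + B)*(36 + t))
W = -4432
q(-52, -b) - W = (-3456 - (-144)*7 - 96*(-52) - 4*(-1*7)*(-52)) - 1*(-4432) = (-3456 - 144*(-7) + 4992 - 4*(-7)*(-52)) + 4432 = (-3456 + 1008 + 4992 - 1456) + 4432 = 1088 + 4432 = 5520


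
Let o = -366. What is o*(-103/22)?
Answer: 18849/11 ≈ 1713.5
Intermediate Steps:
o*(-103/22) = -(-37698)/22 = -366*(-103/22) = 18849/11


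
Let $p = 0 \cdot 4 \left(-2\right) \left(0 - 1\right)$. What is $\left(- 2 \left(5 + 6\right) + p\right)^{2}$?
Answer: $484$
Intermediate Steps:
$p = 0$ ($p = 0 \left(-2\right) \left(-1\right) = 0 \left(-1\right) = 0$)
$\left(- 2 \left(5 + 6\right) + p\right)^{2} = \left(- 2 \left(5 + 6\right) + 0\right)^{2} = \left(\left(-2\right) 11 + 0\right)^{2} = \left(-22 + 0\right)^{2} = \left(-22\right)^{2} = 484$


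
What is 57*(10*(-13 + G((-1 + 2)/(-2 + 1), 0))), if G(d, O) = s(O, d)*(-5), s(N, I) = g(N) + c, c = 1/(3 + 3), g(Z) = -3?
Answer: 665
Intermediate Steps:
c = ⅙ (c = 1/6 = ⅙ ≈ 0.16667)
s(N, I) = -17/6 (s(N, I) = -3 + ⅙ = -17/6)
G(d, O) = 85/6 (G(d, O) = -17/6*(-5) = 85/6)
57*(10*(-13 + G((-1 + 2)/(-2 + 1), 0))) = 57*(10*(-13 + 85/6)) = 57*(10*(7/6)) = 57*(35/3) = 665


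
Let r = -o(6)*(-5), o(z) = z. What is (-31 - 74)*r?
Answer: -3150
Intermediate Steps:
r = 30 (r = -1*6*(-5) = -6*(-5) = 30)
(-31 - 74)*r = (-31 - 74)*30 = -105*30 = -3150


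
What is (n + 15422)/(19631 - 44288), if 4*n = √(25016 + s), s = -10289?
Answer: -15422/24657 - √14727/98628 ≈ -0.62669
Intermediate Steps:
n = √14727/4 (n = √(25016 - 10289)/4 = √14727/4 ≈ 30.339)
(n + 15422)/(19631 - 44288) = (√14727/4 + 15422)/(19631 - 44288) = (15422 + √14727/4)/(-24657) = (15422 + √14727/4)*(-1/24657) = -15422/24657 - √14727/98628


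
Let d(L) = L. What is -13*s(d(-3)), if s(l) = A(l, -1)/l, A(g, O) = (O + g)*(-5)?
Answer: 260/3 ≈ 86.667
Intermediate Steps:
A(g, O) = -5*O - 5*g
s(l) = (5 - 5*l)/l (s(l) = (-5*(-1) - 5*l)/l = (5 - 5*l)/l)
-13*s(d(-3)) = -13*(-5 + 5/(-3)) = -13*(-5 + 5*(-⅓)) = -13*(-5 - 5/3) = -13*(-20/3) = 260/3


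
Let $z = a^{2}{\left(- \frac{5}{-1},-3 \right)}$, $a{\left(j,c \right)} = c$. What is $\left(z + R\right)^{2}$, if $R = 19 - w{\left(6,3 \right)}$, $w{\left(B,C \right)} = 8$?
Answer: $400$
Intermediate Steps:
$z = 9$ ($z = \left(-3\right)^{2} = 9$)
$R = 11$ ($R = 19 - 8 = 11$)
$\left(z + R\right)^{2} = \left(9 + 11\right)^{2} = 20^{2} = 400$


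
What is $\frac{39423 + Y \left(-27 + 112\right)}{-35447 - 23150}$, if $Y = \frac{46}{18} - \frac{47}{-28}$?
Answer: $- \frac{10025291}{14766444} \approx -0.67892$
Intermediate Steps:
$Y = \frac{1067}{252}$ ($Y = 46 \cdot \frac{1}{18} - - \frac{47}{28} = \frac{23}{9} + \frac{47}{28} = \frac{1067}{252} \approx 4.2341$)
$\frac{39423 + Y \left(-27 + 112\right)}{-35447 - 23150} = \frac{39423 + \frac{1067 \left(-27 + 112\right)}{252}}{-35447 - 23150} = \frac{39423 + \frac{1067}{252} \cdot 85}{-58597} = \left(39423 + \frac{90695}{252}\right) \left(- \frac{1}{58597}\right) = \frac{10025291}{252} \left(- \frac{1}{58597}\right) = - \frac{10025291}{14766444}$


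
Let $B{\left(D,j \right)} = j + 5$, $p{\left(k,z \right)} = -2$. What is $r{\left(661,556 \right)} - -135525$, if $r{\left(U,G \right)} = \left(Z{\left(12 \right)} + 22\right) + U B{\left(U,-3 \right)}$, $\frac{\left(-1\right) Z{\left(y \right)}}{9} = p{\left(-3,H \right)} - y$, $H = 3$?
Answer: $136995$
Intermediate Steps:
$Z{\left(y \right)} = 18 + 9 y$ ($Z{\left(y \right)} = - 9 \left(-2 - y\right) = 18 + 9 y$)
$B{\left(D,j \right)} = 5 + j$
$r{\left(U,G \right)} = 148 + 2 U$ ($r{\left(U,G \right)} = \left(\left(18 + 9 \cdot 12\right) + 22\right) + U \left(5 - 3\right) = \left(\left(18 + 108\right) + 22\right) + U 2 = \left(126 + 22\right) + 2 U = 148 + 2 U$)
$r{\left(661,556 \right)} - -135525 = \left(148 + 2 \cdot 661\right) - -135525 = \left(148 + 1322\right) + 135525 = 1470 + 135525 = 136995$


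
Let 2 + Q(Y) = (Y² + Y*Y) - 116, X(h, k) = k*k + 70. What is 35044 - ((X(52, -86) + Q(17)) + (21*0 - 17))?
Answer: 27135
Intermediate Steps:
X(h, k) = 70 + k² (X(h, k) = k² + 70 = 70 + k²)
Q(Y) = -118 + 2*Y² (Q(Y) = -2 + ((Y² + Y*Y) - 116) = -2 + ((Y² + Y²) - 116) = -2 + (2*Y² - 116) = -2 + (-116 + 2*Y²) = -118 + 2*Y²)
35044 - ((X(52, -86) + Q(17)) + (21*0 - 17)) = 35044 - (((70 + (-86)²) + (-118 + 2*17²)) + (21*0 - 17)) = 35044 - (((70 + 7396) + (-118 + 2*289)) + (0 - 17)) = 35044 - ((7466 + (-118 + 578)) - 17) = 35044 - ((7466 + 460) - 17) = 35044 - (7926 - 17) = 35044 - 1*7909 = 35044 - 7909 = 27135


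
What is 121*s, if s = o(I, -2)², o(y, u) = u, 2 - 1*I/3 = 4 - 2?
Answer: 484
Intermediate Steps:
I = 0 (I = 6 - 3*(4 - 2) = 6 - 3*2 = 6 - 6 = 0)
s = 4 (s = (-2)² = 4)
121*s = 121*4 = 484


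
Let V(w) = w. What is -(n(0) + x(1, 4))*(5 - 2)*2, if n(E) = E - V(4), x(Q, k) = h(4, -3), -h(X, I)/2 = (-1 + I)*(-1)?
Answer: 72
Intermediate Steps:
h(X, I) = -2 + 2*I (h(X, I) = -2*(-1 + I)*(-1) = -2*(1 - I) = -2 + 2*I)
x(Q, k) = -8 (x(Q, k) = -2 + 2*(-3) = -2 - 6 = -8)
n(E) = -4 + E (n(E) = E - 1*4 = E - 4 = -4 + E)
-(n(0) + x(1, 4))*(5 - 2)*2 = -((-4 + 0) - 8)*(5 - 2)*2 = -(-4 - 8)*3*2 = -(-12)*6 = -1*(-72) = 72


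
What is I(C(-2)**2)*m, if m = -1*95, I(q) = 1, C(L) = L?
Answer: -95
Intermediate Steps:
m = -95
I(C(-2)**2)*m = 1*(-95) = -95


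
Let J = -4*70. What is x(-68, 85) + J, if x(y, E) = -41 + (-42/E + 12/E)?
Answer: -5463/17 ≈ -321.35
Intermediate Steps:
J = -280
x(y, E) = -41 - 30/E
x(-68, 85) + J = (-41 - 30/85) - 280 = (-41 - 30*1/85) - 280 = (-41 - 6/17) - 280 = -703/17 - 280 = -5463/17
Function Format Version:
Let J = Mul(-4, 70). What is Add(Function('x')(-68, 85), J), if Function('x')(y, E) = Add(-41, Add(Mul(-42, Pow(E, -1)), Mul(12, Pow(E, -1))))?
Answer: Rational(-5463, 17) ≈ -321.35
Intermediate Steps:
J = -280
Function('x')(y, E) = Add(-41, Mul(-30, Pow(E, -1)))
Add(Function('x')(-68, 85), J) = Add(Add(-41, Mul(-30, Pow(85, -1))), -280) = Add(Add(-41, Mul(-30, Rational(1, 85))), -280) = Add(Add(-41, Rational(-6, 17)), -280) = Add(Rational(-703, 17), -280) = Rational(-5463, 17)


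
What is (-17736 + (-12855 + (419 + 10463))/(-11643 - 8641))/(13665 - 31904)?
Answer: 359755051/369959876 ≈ 0.97242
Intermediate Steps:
(-17736 + (-12855 + (419 + 10463))/(-11643 - 8641))/(13665 - 31904) = (-17736 + (-12855 + 10882)/(-20284))/(-18239) = (-17736 - 1973*(-1/20284))*(-1/18239) = (-17736 + 1973/20284)*(-1/18239) = -359755051/20284*(-1/18239) = 359755051/369959876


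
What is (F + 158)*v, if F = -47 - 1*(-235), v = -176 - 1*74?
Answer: -86500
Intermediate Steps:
v = -250 (v = -176 - 74 = -250)
F = 188 (F = -47 + 235 = 188)
(F + 158)*v = (188 + 158)*(-250) = 346*(-250) = -86500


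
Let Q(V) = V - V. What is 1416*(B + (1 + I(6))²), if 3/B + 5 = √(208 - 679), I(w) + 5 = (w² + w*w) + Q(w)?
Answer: 405947553/62 - 531*I*√471/62 ≈ 6.5475e+6 - 185.87*I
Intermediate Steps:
Q(V) = 0
I(w) = -5 + 2*w² (I(w) = -5 + ((w² + w*w) + 0) = -5 + ((w² + w²) + 0) = -5 + (2*w² + 0) = -5 + 2*w²)
B = 3/(-5 + I*√471) (B = 3/(-5 + √(208 - 679)) = 3/(-5 + √(-471)) = 3/(-5 + I*√471) ≈ -0.030242 - 0.13127*I)
1416*(B + (1 + I(6))²) = 1416*((-15/496 - 3*I*√471/496) + (1 + (-5 + 2*6²))²) = 1416*((-15/496 - 3*I*√471/496) + (1 + (-5 + 2*36))²) = 1416*((-15/496 - 3*I*√471/496) + (1 + (-5 + 72))²) = 1416*((-15/496 - 3*I*√471/496) + (1 + 67)²) = 1416*((-15/496 - 3*I*√471/496) + 68²) = 1416*((-15/496 - 3*I*√471/496) + 4624) = 1416*(2293489/496 - 3*I*√471/496) = 405947553/62 - 531*I*√471/62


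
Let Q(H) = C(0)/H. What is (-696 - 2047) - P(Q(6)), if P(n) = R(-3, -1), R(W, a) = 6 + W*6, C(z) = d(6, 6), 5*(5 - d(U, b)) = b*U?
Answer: -2731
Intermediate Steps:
d(U, b) = 5 - U*b/5 (d(U, b) = 5 - b*U/5 = 5 - U*b/5)
C(z) = -11/5 (C(z) = 5 - 1/5*6*6 = 5 - 36/5 = -11/5)
Q(H) = -11/(5*H)
R(W, a) = 6 + 6*W
P(n) = -12 (P(n) = 6 + 6*(-3) = 6 - 18 = -12)
(-696 - 2047) - P(Q(6)) = (-696 - 2047) - 1*(-12) = -2743 + 12 = -2731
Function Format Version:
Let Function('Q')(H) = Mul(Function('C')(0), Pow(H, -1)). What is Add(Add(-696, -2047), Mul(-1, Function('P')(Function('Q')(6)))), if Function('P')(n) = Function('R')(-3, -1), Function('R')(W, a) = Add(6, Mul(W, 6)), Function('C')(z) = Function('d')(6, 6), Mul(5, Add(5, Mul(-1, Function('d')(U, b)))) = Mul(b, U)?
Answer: -2731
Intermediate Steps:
Function('d')(U, b) = Add(5, Mul(Rational(-1, 5), U, b)) (Function('d')(U, b) = Add(5, Mul(Rational(-1, 5), Mul(b, U))) = Add(5, Mul(Rational(-1, 5), Mul(U, b))) = Add(5, Mul(Rational(-1, 5), U, b)))
Function('C')(z) = Rational(-11, 5) (Function('C')(z) = Add(5, Mul(Rational(-1, 5), 6, 6)) = Add(5, Rational(-36, 5)) = Rational(-11, 5))
Function('Q')(H) = Mul(Rational(-11, 5), Pow(H, -1))
Function('R')(W, a) = Add(6, Mul(6, W))
Function('P')(n) = -12 (Function('P')(n) = Add(6, Mul(6, -3)) = Add(6, -18) = -12)
Add(Add(-696, -2047), Mul(-1, Function('P')(Function('Q')(6)))) = Add(Add(-696, -2047), Mul(-1, -12)) = Add(-2743, 12) = -2731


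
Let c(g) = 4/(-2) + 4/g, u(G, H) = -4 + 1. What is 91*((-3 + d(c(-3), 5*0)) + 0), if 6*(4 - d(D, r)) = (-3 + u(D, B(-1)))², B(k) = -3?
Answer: -455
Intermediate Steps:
u(G, H) = -3
c(g) = -2 + 4/g (c(g) = 4*(-½) + 4/g = -2 + 4/g)
d(D, r) = -2 (d(D, r) = 4 - (-3 - 3)²/6 = 4 - ⅙*(-6)² = 4 - ⅙*36 = 4 - 6 = -2)
91*((-3 + d(c(-3), 5*0)) + 0) = 91*((-3 - 2) + 0) = 91*(-5 + 0) = 91*(-5) = -455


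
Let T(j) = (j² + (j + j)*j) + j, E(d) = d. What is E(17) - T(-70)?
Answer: -14613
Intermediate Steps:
T(j) = j + 3*j² (T(j) = (j² + (2*j)*j) + j = (j² + 2*j²) + j = 3*j² + j = j + 3*j²)
E(17) - T(-70) = 17 - (-70)*(1 + 3*(-70)) = 17 - (-70)*(1 - 210) = 17 - (-70)*(-209) = 17 - 1*14630 = 17 - 14630 = -14613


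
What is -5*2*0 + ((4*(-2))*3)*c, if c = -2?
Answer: 48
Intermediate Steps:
-5*2*0 + ((4*(-2))*3)*c = -5*2*0 + ((4*(-2))*3)*(-2) = -10*0 - 8*3*(-2) = 0 - 24*(-2) = 0 + 48 = 48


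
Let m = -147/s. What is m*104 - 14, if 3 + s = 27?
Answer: -651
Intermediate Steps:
s = 24 (s = -3 + 27 = 24)
m = -49/8 (m = -147/24 = -147*1/24 = -49/8 ≈ -6.1250)
m*104 - 14 = -49/8*104 - 14 = -637 - 14 = -651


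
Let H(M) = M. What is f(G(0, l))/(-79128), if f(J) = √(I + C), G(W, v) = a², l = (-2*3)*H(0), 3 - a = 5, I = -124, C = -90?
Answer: -I*√214/79128 ≈ -0.00018487*I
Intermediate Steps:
a = -2 (a = 3 - 1*5 = 3 - 5 = -2)
l = 0 (l = -2*3*0 = -6*0 = 0)
G(W, v) = 4 (G(W, v) = (-2)² = 4)
f(J) = I*√214 (f(J) = √(-124 - 90) = √(-214) = I*√214)
f(G(0, l))/(-79128) = (I*√214)/(-79128) = (I*√214)*(-1/79128) = -I*√214/79128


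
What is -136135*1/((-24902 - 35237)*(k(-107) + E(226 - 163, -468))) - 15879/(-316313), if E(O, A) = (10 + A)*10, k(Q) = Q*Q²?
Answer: 61799050330132/1231095150410519 ≈ 0.050198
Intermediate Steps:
k(Q) = Q³
E(O, A) = 100 + 10*A
-136135*1/((-24902 - 35237)*(k(-107) + E(226 - 163, -468))) - 15879/(-316313) = -136135*1/((-24902 - 35237)*((-107)³ + (100 + 10*(-468)))) - 15879/(-316313) = -136135*(-1/(60139*(-1225043 + (100 - 4680)))) - 15879*(-1/316313) = -136135*(-1/(60139*(-1225043 - 4580))) + 15879/316313 = -136135/((-1229623*(-60139))) + 15879/316313 = -136135/73948297597 + 15879/316313 = -136135*1/73948297597 + 15879/316313 = -7165/3892015663 + 15879/316313 = 61799050330132/1231095150410519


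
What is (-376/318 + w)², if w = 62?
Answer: 93508900/25281 ≈ 3698.8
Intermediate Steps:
(-376/318 + w)² = (-376/318 + 62)² = (-376*1/318 + 62)² = (-188/159 + 62)² = (9670/159)² = 93508900/25281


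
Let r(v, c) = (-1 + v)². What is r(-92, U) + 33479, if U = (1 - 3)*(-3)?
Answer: 42128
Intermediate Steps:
U = 6 (U = -2*(-3) = 6)
r(-92, U) + 33479 = (-1 - 92)² + 33479 = (-93)² + 33479 = 8649 + 33479 = 42128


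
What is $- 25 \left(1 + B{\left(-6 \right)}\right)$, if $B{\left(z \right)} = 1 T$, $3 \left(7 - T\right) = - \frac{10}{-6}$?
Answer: $- \frac{1675}{9} \approx -186.11$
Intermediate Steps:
$T = \frac{58}{9}$ ($T = 7 - \frac{\left(-10\right) \frac{1}{-6}}{3} = 7 - \frac{\left(-10\right) \left(- \frac{1}{6}\right)}{3} = 7 - \frac{5}{9} = \frac{58}{9} \approx 6.4444$)
$B{\left(z \right)} = \frac{58}{9}$ ($B{\left(z \right)} = 1 \cdot \frac{58}{9} = \frac{58}{9}$)
$- 25 \left(1 + B{\left(-6 \right)}\right) = - 25 \left(1 + \frac{58}{9}\right) = \left(-25\right) \frac{67}{9} = - \frac{1675}{9}$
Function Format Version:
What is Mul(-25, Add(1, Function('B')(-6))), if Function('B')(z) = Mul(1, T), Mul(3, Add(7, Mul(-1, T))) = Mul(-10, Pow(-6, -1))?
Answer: Rational(-1675, 9) ≈ -186.11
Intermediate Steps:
T = Rational(58, 9) (T = Add(7, Mul(Rational(-1, 3), Mul(-10, Pow(-6, -1)))) = Add(7, Mul(Rational(-1, 3), Mul(-10, Rational(-1, 6)))) = Add(7, Mul(Rational(-1, 3), Rational(5, 3))) = Add(7, Rational(-5, 9)) = Rational(58, 9) ≈ 6.4444)
Function('B')(z) = Rational(58, 9) (Function('B')(z) = Mul(1, Rational(58, 9)) = Rational(58, 9))
Mul(-25, Add(1, Function('B')(-6))) = Mul(-25, Add(1, Rational(58, 9))) = Mul(-25, Rational(67, 9)) = Rational(-1675, 9)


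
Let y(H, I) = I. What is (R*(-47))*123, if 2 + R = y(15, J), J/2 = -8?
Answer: 104058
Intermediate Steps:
J = -16 (J = 2*(-8) = -16)
R = -18 (R = -2 - 16 = -18)
(R*(-47))*123 = -18*(-47)*123 = 846*123 = 104058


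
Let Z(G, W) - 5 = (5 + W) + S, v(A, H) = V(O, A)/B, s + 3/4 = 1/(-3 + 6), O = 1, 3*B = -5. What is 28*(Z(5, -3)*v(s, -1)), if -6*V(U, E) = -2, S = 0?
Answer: -196/5 ≈ -39.200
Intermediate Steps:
B = -5/3 (B = (⅓)*(-5) = -5/3 ≈ -1.6667)
V(U, E) = ⅓ (V(U, E) = -⅙*(-2) = ⅓)
s = -5/12 (s = -¾ + 1/(-3 + 6) = -¾ + 1/3 = -¾ + ⅓ = -5/12 ≈ -0.41667)
v(A, H) = -⅕ (v(A, H) = 1/(3*(-5/3)) = (⅓)*(-⅗) = -⅕)
Z(G, W) = 10 + W (Z(G, W) = 5 + ((5 + W) + 0) = 5 + (5 + W) = 10 + W)
28*(Z(5, -3)*v(s, -1)) = 28*((10 - 3)*(-⅕)) = 28*(7*(-⅕)) = 28*(-7/5) = -196/5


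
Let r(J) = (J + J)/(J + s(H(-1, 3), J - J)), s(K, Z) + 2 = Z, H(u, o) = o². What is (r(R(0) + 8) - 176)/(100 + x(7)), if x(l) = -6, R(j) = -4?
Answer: -86/47 ≈ -1.8298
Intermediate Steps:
s(K, Z) = -2 + Z
r(J) = 2*J/(-2 + J) (r(J) = (J + J)/(J + (-2 + (J - J))) = (2*J)/(J + (-2 + 0)) = (2*J)/(J - 2) = (2*J)/(-2 + J) = 2*J/(-2 + J))
(r(R(0) + 8) - 176)/(100 + x(7)) = (2*(-4 + 8)/(-2 + (-4 + 8)) - 176)/(100 - 6) = (2*4/(-2 + 4) - 176)/94 = (2*4/2 - 176)*(1/94) = (2*4*(½) - 176)*(1/94) = (4 - 176)*(1/94) = -172*1/94 = -86/47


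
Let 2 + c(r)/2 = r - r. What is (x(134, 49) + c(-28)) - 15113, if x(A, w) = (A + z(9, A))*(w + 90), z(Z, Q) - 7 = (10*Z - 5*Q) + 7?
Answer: -75165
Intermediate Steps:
c(r) = -4 (c(r) = -4 + 2*(r - r) = -4 + 2*0 = -4 + 0 = -4)
z(Z, Q) = 14 - 5*Q + 10*Z (z(Z, Q) = 7 + ((10*Z - 5*Q) + 7) = 7 + ((-5*Q + 10*Z) + 7) = 7 + (7 - 5*Q + 10*Z) = 14 - 5*Q + 10*Z)
x(A, w) = (90 + w)*(104 - 4*A) (x(A, w) = (A + (14 - 5*A + 10*9))*(w + 90) = (A + (14 - 5*A + 90))*(90 + w) = (A + (104 - 5*A))*(90 + w) = (104 - 4*A)*(90 + w) = (90 + w)*(104 - 4*A))
(x(134, 49) + c(-28)) - 15113 = ((9360 - 360*134 + 104*49 - 4*134*49) - 4) - 15113 = ((9360 - 48240 + 5096 - 26264) - 4) - 15113 = (-60048 - 4) - 15113 = -60052 - 15113 = -75165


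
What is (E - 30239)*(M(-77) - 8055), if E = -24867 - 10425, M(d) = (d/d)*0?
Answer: 527852205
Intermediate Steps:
M(d) = 0 (M(d) = 1*0 = 0)
E = -35292
(E - 30239)*(M(-77) - 8055) = (-35292 - 30239)*(0 - 8055) = -65531*(-8055) = 527852205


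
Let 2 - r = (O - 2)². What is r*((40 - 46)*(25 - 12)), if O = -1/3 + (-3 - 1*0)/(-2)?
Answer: -611/6 ≈ -101.83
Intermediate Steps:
O = 7/6 (O = -1*⅓ + (-3 + 0)*(-½) = -⅓ - 3*(-½) = -⅓ + 3/2 = 7/6 ≈ 1.1667)
r = 47/36 (r = 2 - (7/6 - 2)² = 2 - (-⅚)² = 2 - 1*25/36 = 2 - 25/36 = 47/36 ≈ 1.3056)
r*((40 - 46)*(25 - 12)) = 47*((40 - 46)*(25 - 12))/36 = 47*(-6*13)/36 = (47/36)*(-78) = -611/6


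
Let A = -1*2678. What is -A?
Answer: 2678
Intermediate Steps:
A = -2678
-A = -1*(-2678) = 2678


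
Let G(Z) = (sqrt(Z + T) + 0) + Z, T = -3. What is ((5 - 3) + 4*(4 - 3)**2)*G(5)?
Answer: 30 + 6*sqrt(2) ≈ 38.485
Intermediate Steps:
G(Z) = Z + sqrt(-3 + Z) (G(Z) = (sqrt(Z - 3) + 0) + Z = (sqrt(-3 + Z) + 0) + Z = sqrt(-3 + Z) + Z = Z + sqrt(-3 + Z))
((5 - 3) + 4*(4 - 3)**2)*G(5) = ((5 - 3) + 4*(4 - 3)**2)*(5 + sqrt(-3 + 5)) = (2 + 4*1**2)*(5 + sqrt(2)) = (2 + 4*1)*(5 + sqrt(2)) = (2 + 4)*(5 + sqrt(2)) = 6*(5 + sqrt(2)) = 30 + 6*sqrt(2)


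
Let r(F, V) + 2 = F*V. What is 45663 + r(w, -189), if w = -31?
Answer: 51520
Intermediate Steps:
r(F, V) = -2 + F*V
45663 + r(w, -189) = 45663 + (-2 - 31*(-189)) = 45663 + (-2 + 5859) = 45663 + 5857 = 51520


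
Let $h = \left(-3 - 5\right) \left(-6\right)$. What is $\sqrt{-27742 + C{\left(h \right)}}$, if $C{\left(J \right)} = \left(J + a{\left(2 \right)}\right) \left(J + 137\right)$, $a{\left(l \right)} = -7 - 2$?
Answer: $i \sqrt{20527} \approx 143.27 i$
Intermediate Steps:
$h = 48$ ($h = \left(-8\right) \left(-6\right) = 48$)
$a{\left(l \right)} = -9$
$C{\left(J \right)} = \left(-9 + J\right) \left(137 + J\right)$ ($C{\left(J \right)} = \left(J - 9\right) \left(J + 137\right) = \left(-9 + J\right) \left(137 + J\right)$)
$\sqrt{-27742 + C{\left(h \right)}} = \sqrt{-27742 + \left(-1233 + 48^{2} + 128 \cdot 48\right)} = \sqrt{-27742 + \left(-1233 + 2304 + 6144\right)} = \sqrt{-27742 + 7215} = \sqrt{-20527} = i \sqrt{20527}$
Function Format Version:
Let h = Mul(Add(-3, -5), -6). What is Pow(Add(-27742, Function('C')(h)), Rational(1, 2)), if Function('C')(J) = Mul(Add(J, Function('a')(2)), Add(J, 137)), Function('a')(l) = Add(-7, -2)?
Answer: Mul(I, Pow(20527, Rational(1, 2))) ≈ Mul(143.27, I)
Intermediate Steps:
h = 48 (h = Mul(-8, -6) = 48)
Function('a')(l) = -9
Function('C')(J) = Mul(Add(-9, J), Add(137, J)) (Function('C')(J) = Mul(Add(J, -9), Add(J, 137)) = Mul(Add(-9, J), Add(137, J)))
Pow(Add(-27742, Function('C')(h)), Rational(1, 2)) = Pow(Add(-27742, Add(-1233, Pow(48, 2), Mul(128, 48))), Rational(1, 2)) = Pow(Add(-27742, Add(-1233, 2304, 6144)), Rational(1, 2)) = Pow(Add(-27742, 7215), Rational(1, 2)) = Pow(-20527, Rational(1, 2)) = Mul(I, Pow(20527, Rational(1, 2)))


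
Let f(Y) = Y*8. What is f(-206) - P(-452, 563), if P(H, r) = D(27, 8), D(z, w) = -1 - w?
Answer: -1639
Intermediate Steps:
P(H, r) = -9 (P(H, r) = -1 - 1*8 = -1 - 8 = -9)
f(Y) = 8*Y
f(-206) - P(-452, 563) = 8*(-206) - 1*(-9) = -1648 + 9 = -1639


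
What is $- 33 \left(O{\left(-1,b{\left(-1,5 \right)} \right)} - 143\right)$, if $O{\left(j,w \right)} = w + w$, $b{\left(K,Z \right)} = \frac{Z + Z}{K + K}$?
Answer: $5049$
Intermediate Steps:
$b{\left(K,Z \right)} = \frac{Z}{K}$ ($b{\left(K,Z \right)} = \frac{2 Z}{2 K} = 2 Z \frac{1}{2 K} = \frac{Z}{K}$)
$O{\left(j,w \right)} = 2 w$
$- 33 \left(O{\left(-1,b{\left(-1,5 \right)} \right)} - 143\right) = - 33 \left(2 \frac{5}{-1} - 143\right) = - 33 \left(2 \cdot 5 \left(-1\right) - 143\right) = - 33 \left(2 \left(-5\right) - 143\right) = - 33 \left(-10 - 143\right) = \left(-33\right) \left(-153\right) = 5049$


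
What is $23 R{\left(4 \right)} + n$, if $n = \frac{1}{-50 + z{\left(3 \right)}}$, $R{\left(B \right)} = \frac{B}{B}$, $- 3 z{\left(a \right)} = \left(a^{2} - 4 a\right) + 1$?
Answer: $\frac{3401}{148} \approx 22.98$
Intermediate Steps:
$z{\left(a \right)} = - \frac{1}{3} - \frac{a^{2}}{3} + \frac{4 a}{3}$ ($z{\left(a \right)} = - \frac{\left(a^{2} - 4 a\right) + 1}{3} = - \frac{1 + a^{2} - 4 a}{3} = - \frac{1}{3} - \frac{a^{2}}{3} + \frac{4 a}{3}$)
$R{\left(B \right)} = 1$
$n = - \frac{3}{148}$ ($n = \frac{1}{-50 - \left(- \frac{11}{3} + 3\right)} = \frac{1}{-50 - - \frac{2}{3}} = \frac{1}{-50 + \frac{2}{3}} = \frac{1}{- \frac{148}{3}} = - \frac{3}{148} \approx -0.02027$)
$23 R{\left(4 \right)} + n = 23 \cdot 1 - \frac{3}{148} = 23 - \frac{3}{148} = \frac{3401}{148}$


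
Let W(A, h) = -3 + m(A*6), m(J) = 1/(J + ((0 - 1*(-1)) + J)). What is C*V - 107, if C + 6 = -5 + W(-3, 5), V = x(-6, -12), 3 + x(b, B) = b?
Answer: 674/35 ≈ 19.257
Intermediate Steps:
x(b, B) = -3 + b
V = -9 (V = -3 - 6 = -9)
m(J) = 1/(1 + 2*J) (m(J) = 1/(J + ((0 + 1) + J)) = 1/(J + (1 + J)) = 1/(1 + 2*J))
W(A, h) = -3 + 1/(1 + 12*A) (W(A, h) = -3 + 1/(1 + 2*(A*6)) = -3 + 1/(1 + 2*(6*A)) = -3 + 1/(1 + 12*A))
C = -491/35 (C = -6 + (-5 + 2*(-1 - 18*(-3))/(1 + 12*(-3))) = -6 + (-5 + 2*(-1 + 54)/(1 - 36)) = -6 + (-5 + 2*53/(-35)) = -6 + (-5 + 2*(-1/35)*53) = -6 + (-5 - 106/35) = -6 - 281/35 = -491/35 ≈ -14.029)
C*V - 107 = -491/35*(-9) - 107 = 4419/35 - 107 = 674/35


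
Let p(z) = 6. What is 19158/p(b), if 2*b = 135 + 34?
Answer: 3193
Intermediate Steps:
b = 169/2 (b = (135 + 34)/2 = (1/2)*169 = 169/2 ≈ 84.500)
19158/p(b) = 19158/6 = 19158*(1/6) = 3193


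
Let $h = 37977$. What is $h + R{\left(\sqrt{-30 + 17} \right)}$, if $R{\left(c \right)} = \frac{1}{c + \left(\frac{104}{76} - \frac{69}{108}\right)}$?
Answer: $\frac{240437627349}{6331129} - \frac{467856 i \sqrt{13}}{6331129} \approx 37977.0 - 0.26644 i$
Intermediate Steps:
$R{\left(c \right)} = \frac{1}{\frac{499}{684} + c}$ ($R{\left(c \right)} = \frac{1}{c + \left(104 \cdot \frac{1}{76} - \frac{23}{36}\right)} = \frac{1}{c + \left(\frac{26}{19} - \frac{23}{36}\right)} = \frac{1}{c + \frac{499}{684}} = \frac{1}{\frac{499}{684} + c}$)
$h + R{\left(\sqrt{-30 + 17} \right)} = 37977 + \frac{684}{499 + 684 \sqrt{-30 + 17}} = 37977 + \frac{684}{499 + 684 \sqrt{-13}} = 37977 + \frac{684}{499 + 684 i \sqrt{13}}$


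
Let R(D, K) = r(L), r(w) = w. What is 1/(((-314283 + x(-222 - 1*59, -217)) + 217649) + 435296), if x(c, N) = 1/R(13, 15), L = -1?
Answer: 1/338661 ≈ 2.9528e-6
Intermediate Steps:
R(D, K) = -1
x(c, N) = -1 (x(c, N) = 1/(-1) = -1)
1/(((-314283 + x(-222 - 1*59, -217)) + 217649) + 435296) = 1/(((-314283 - 1) + 217649) + 435296) = 1/((-314284 + 217649) + 435296) = 1/(-96635 + 435296) = 1/338661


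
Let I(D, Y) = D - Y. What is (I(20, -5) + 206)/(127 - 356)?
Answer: -231/229 ≈ -1.0087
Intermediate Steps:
(I(20, -5) + 206)/(127 - 356) = ((20 - 1*(-5)) + 206)/(127 - 356) = ((20 + 5) + 206)/(-229) = (25 + 206)*(-1/229) = 231*(-1/229) = -231/229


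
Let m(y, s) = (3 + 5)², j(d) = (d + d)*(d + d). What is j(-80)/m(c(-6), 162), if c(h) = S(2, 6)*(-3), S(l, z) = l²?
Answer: 400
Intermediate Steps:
j(d) = 4*d² (j(d) = (2*d)*(2*d) = 4*d²)
c(h) = -12 (c(h) = 2²*(-3) = 4*(-3) = -12)
m(y, s) = 64 (m(y, s) = 8² = 64)
j(-80)/m(c(-6), 162) = (4*(-80)²)/64 = (4*6400)*(1/64) = 25600*(1/64) = 400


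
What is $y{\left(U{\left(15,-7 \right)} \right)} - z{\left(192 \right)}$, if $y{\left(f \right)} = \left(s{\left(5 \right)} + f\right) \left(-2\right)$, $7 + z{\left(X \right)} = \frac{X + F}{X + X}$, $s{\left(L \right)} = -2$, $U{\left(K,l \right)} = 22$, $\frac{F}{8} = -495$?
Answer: $- \frac{371}{16} \approx -23.188$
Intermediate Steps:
$F = -3960$ ($F = 8 \left(-495\right) = -3960$)
$z{\left(X \right)} = -7 + \frac{-3960 + X}{2 X}$ ($z{\left(X \right)} = -7 + \frac{X - 3960}{X + X} = -7 + \frac{-3960 + X}{2 X}$)
$y{\left(f \right)} = 4 - 2 f$ ($y{\left(f \right)} = \left(-2 + f\right) \left(-2\right) = 4 - 2 f$)
$y{\left(U{\left(15,-7 \right)} \right)} - z{\left(192 \right)} = \left(4 - 44\right) - \left(- \frac{13}{2} - \frac{1980}{192}\right) = \left(4 - 44\right) - \left(- \frac{13}{2} - \frac{165}{16}\right) = -40 - \left(- \frac{13}{2} - \frac{165}{16}\right) = -40 - - \frac{269}{16} = -40 + \frac{269}{16} = - \frac{371}{16}$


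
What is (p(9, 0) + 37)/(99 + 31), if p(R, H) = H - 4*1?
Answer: 33/130 ≈ 0.25385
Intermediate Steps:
p(R, H) = -4 + H (p(R, H) = H - 4 = -4 + H)
(p(9, 0) + 37)/(99 + 31) = ((-4 + 0) + 37)/(99 + 31) = (-4 + 37)/130 = 33*(1/130) = 33/130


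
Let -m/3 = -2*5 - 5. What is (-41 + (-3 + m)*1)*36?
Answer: 36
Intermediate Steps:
m = 45 (m = -3*(-2*5 - 5) = -3*(-10 - 5) = -3*(-15) = 45)
(-41 + (-3 + m)*1)*36 = (-41 + (-3 + 45)*1)*36 = (-41 + 42*1)*36 = (-41 + 42)*36 = 1*36 = 36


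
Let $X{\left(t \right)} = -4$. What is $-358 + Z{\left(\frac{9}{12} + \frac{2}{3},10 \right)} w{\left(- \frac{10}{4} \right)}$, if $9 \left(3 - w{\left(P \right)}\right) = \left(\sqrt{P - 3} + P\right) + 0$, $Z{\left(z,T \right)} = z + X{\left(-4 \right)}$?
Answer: $- \frac{79157}{216} + \frac{31 i \sqrt{22}}{216} \approx -366.47 + 0.67316 i$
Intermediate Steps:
$Z{\left(z,T \right)} = -4 + z$ ($Z{\left(z,T \right)} = z - 4 = -4 + z$)
$w{\left(P \right)} = 3 - \frac{P}{9} - \frac{\sqrt{-3 + P}}{9}$ ($w{\left(P \right)} = 3 - \frac{\left(\sqrt{P - 3} + P\right) + 0}{9} = 3 - \frac{\left(\sqrt{-3 + P} + P\right) + 0}{9} = 3 - \frac{\left(P + \sqrt{-3 + P}\right) + 0}{9} = 3 - \frac{P + \sqrt{-3 + P}}{9} = 3 - \left(\frac{P}{9} + \frac{\sqrt{-3 + P}}{9}\right) = 3 - \frac{P}{9} - \frac{\sqrt{-3 + P}}{9}$)
$-358 + Z{\left(\frac{9}{12} + \frac{2}{3},10 \right)} w{\left(- \frac{10}{4} \right)} = -358 + \left(-4 + \left(\frac{9}{12} + \frac{2}{3}\right)\right) \left(3 - \frac{\left(-10\right) \frac{1}{4}}{9} - \frac{\sqrt{-3 - \frac{10}{4}}}{9}\right) = -358 + \left(-4 + \left(9 \cdot \frac{1}{12} + 2 \cdot \frac{1}{3}\right)\right) \left(3 - \frac{\left(-10\right) \frac{1}{4}}{9} - \frac{\sqrt{-3 - \frac{5}{2}}}{9}\right) = -358 + \left(-4 + \left(\frac{3}{4} + \frac{2}{3}\right)\right) \left(3 - - \frac{5}{18} - \frac{\sqrt{-3 - \frac{5}{2}}}{9}\right) = -358 + \left(-4 + \frac{17}{12}\right) \left(3 + \frac{5}{18} - \frac{\sqrt{- \frac{11}{2}}}{9}\right) = -358 - \frac{31 \left(3 + \frac{5}{18} - \frac{\frac{1}{2} i \sqrt{22}}{9}\right)}{12} = -358 - \frac{31 \left(3 + \frac{5}{18} - \frac{i \sqrt{22}}{18}\right)}{12} = -358 - \frac{31 \left(\frac{59}{18} - \frac{i \sqrt{22}}{18}\right)}{12} = -358 - \left(\frac{1829}{216} - \frac{31 i \sqrt{22}}{216}\right) = - \frac{79157}{216} + \frac{31 i \sqrt{22}}{216}$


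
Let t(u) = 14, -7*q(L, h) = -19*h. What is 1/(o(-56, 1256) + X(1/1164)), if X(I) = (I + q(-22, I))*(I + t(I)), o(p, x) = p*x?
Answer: -4742136/333542665835 ≈ -1.4217e-5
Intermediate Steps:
q(L, h) = 19*h/7 (q(L, h) = -(-19)*h/7 = 19*h/7)
X(I) = 26*I*(14 + I)/7 (X(I) = (I + 19*I/7)*(I + 14) = (26*I/7)*(14 + I) = 26*I*(14 + I)/7)
1/(o(-56, 1256) + X(1/1164)) = 1/(-56*1256 + (26/7)*(14 + 1/1164)/1164) = 1/(-70336 + (26/7)*(1/1164)*(14 + 1/1164)) = 1/(-70336 + (26/7)*(1/1164)*(16297/1164)) = 1/(-70336 + 211861/4742136) = 1/(-333542665835/4742136) = -4742136/333542665835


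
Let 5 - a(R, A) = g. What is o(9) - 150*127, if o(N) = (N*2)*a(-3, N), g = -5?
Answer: -18870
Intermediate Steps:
a(R, A) = 10 (a(R, A) = 5 - 1*(-5) = 5 + 5 = 10)
o(N) = 20*N (o(N) = (N*2)*10 = (2*N)*10 = 20*N)
o(9) - 150*127 = 20*9 - 150*127 = 180 - 19050 = -18870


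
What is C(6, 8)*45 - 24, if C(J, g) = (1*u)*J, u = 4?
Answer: 1056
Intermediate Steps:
C(J, g) = 4*J (C(J, g) = (1*4)*J = 4*J)
C(6, 8)*45 - 24 = (4*6)*45 - 24 = 24*45 - 24 = 1080 - 24 = 1056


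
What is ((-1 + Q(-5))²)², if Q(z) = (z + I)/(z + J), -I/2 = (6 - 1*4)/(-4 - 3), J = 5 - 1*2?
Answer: 83521/38416 ≈ 2.1741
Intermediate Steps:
J = 3 (J = 5 - 2 = 3)
I = 4/7 (I = -2*(6 - 1*4)/(-4 - 3) = -2*(6 - 4)/(-7) = -4*(-1)/7 = -2*(-2/7) = 4/7 ≈ 0.57143)
Q(z) = (4/7 + z)/(3 + z) (Q(z) = (z + 4/7)/(z + 3) = (4/7 + z)/(3 + z))
((-1 + Q(-5))²)² = ((-1 + (4/7 - 5)/(3 - 5))²)² = ((-1 - 31/7/(-2))²)² = ((-1 - ½*(-31/7))²)² = ((-1 + 31/14)²)² = ((17/14)²)² = (289/196)² = 83521/38416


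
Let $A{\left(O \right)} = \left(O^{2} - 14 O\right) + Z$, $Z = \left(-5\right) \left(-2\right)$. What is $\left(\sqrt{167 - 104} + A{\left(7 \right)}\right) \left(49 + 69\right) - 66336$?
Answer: $-70938 + 354 \sqrt{7} \approx -70001.0$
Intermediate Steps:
$Z = 10$
$A{\left(O \right)} = 10 + O^{2} - 14 O$ ($A{\left(O \right)} = \left(O^{2} - 14 O\right) + 10 = 10 + O^{2} - 14 O$)
$\left(\sqrt{167 - 104} + A{\left(7 \right)}\right) \left(49 + 69\right) - 66336 = \left(\sqrt{167 - 104} + \left(10 + 7^{2} - 98\right)\right) \left(49 + 69\right) - 66336 = \left(\sqrt{63} + \left(10 + 49 - 98\right)\right) 118 - 66336 = \left(3 \sqrt{7} - 39\right) 118 - 66336 = \left(-39 + 3 \sqrt{7}\right) 118 - 66336 = \left(-4602 + 354 \sqrt{7}\right) - 66336 = -70938 + 354 \sqrt{7}$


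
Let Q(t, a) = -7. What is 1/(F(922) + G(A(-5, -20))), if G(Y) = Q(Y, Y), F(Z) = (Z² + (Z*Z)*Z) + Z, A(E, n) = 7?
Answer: 1/784628447 ≈ 1.2745e-9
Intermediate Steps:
F(Z) = Z + Z² + Z³ (F(Z) = (Z² + Z²*Z) + Z = (Z² + Z³) + Z = Z + Z² + Z³)
G(Y) = -7
1/(F(922) + G(A(-5, -20))) = 1/(922*(1 + 922 + 922²) - 7) = 1/(922*(1 + 922 + 850084) - 7) = 1/(922*851007 - 7) = 1/(784628454 - 7) = 1/784628447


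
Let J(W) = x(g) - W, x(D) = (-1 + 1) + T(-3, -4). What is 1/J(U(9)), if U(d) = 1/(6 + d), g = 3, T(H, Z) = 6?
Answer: 15/89 ≈ 0.16854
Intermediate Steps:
x(D) = 6 (x(D) = (-1 + 1) + 6 = 0 + 6 = 6)
J(W) = 6 - W
1/J(U(9)) = 1/(6 - 1/(6 + 9)) = 1/(6 - 1/15) = 1/(89/15) = 15/89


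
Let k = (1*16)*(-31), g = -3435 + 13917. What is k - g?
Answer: -10978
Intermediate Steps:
g = 10482
k = -496 (k = 16*(-31) = -496)
k - g = -496 - 1*10482 = -496 - 10482 = -10978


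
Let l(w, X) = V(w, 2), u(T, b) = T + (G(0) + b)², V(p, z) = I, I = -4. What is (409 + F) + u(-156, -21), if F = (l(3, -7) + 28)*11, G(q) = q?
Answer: 958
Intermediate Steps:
V(p, z) = -4
u(T, b) = T + b² (u(T, b) = T + (0 + b)² = T + b²)
l(w, X) = -4
F = 264 (F = (-4 + 28)*11 = 24*11 = 264)
(409 + F) + u(-156, -21) = (409 + 264) + (-156 + (-21)²) = 673 + (-156 + 441) = 673 + 285 = 958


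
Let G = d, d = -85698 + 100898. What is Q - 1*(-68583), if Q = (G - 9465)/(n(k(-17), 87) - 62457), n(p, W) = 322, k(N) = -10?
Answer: 852279794/12427 ≈ 68583.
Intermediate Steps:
d = 15200
G = 15200
Q = -1147/12427 (Q = (15200 - 9465)/(322 - 62457) = 5735/(-62135) = 5735*(-1/62135) = -1147/12427 ≈ -0.092299)
Q - 1*(-68583) = -1147/12427 - 1*(-68583) = -1147/12427 + 68583 = 852279794/12427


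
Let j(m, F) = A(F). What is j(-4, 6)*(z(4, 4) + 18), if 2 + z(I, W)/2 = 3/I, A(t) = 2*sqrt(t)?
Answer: 31*sqrt(6) ≈ 75.934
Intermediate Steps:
j(m, F) = 2*sqrt(F)
z(I, W) = -4 + 6/I (z(I, W) = -4 + 2*(3/I) = -4 + 6/I)
j(-4, 6)*(z(4, 4) + 18) = (2*sqrt(6))*((-4 + 6/4) + 18) = (2*sqrt(6))*((-4 + 6*(1/4)) + 18) = (2*sqrt(6))*((-4 + 3/2) + 18) = (2*sqrt(6))*(-5/2 + 18) = (2*sqrt(6))*(31/2) = 31*sqrt(6)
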